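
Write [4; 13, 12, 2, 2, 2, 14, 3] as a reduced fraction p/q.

351553/86240

Fold from the inside: start with 3/1.
  14 + 1/3 = 43/3
  2 + 3/43 = 89/43
  2 + 43/89 = 221/89
  2 + 89/221 = 531/221
  12 + 221/531 = 6593/531
  13 + 531/6593 = 86240/6593
  4 + 6593/86240 = 351553/86240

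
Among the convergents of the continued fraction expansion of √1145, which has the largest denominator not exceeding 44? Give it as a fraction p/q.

1252/37

√1145 = [33; 1, 5, 5, 1, 66, …] (period length 5).
Convergents:
  p_0/q_0 = 33/1
  p_1/q_1 = 34/1
  p_2/q_2 = 203/6
  p_3/q_3 = 1049/31
  p_4/q_4 = 1252/37
  p_5/q_5 = 83681/2473
q_4 = 37 ≤ 44 < 2473 = q_5, so the answer is 1252/37.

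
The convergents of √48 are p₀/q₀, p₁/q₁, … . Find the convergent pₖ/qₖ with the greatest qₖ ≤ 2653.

√48 = [6; 1, 12, …] (period length 2).
Convergents:
  p_0/q_0 = 6/1
  p_1/q_1 = 7/1
  p_2/q_2 = 90/13
  p_3/q_3 = 97/14
  p_4/q_4 = 1254/181
  p_5/q_5 = 1351/195
  p_6/q_6 = 17466/2521
  p_7/q_7 = 18817/2716
q_6 = 2521 ≤ 2653 < 2716 = q_7, so the answer is 17466/2521.

17466/2521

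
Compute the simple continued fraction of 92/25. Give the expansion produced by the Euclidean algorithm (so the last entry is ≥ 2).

[3; 1, 2, 8]

92 = 3×25 + 17
25 = 1×17 + 8
17 = 2×8 + 1
8 = 8×1 + 0  (stop)
So 92/25 = [3; 1, 2, 8].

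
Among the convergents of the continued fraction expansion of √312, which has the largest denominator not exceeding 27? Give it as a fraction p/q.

53/3

√312 = [17; 1, 1, 1, 34, …] (period length 4).
Convergents:
  p_0/q_0 = 17/1
  p_1/q_1 = 18/1
  p_2/q_2 = 35/2
  p_3/q_3 = 53/3
  p_4/q_4 = 1837/104
q_3 = 3 ≤ 27 < 104 = q_4, so the answer is 53/3.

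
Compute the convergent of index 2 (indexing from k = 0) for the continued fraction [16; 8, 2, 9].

Using pₖ = aₖpₖ₋₁ + pₖ₋₂, qₖ = aₖqₖ₋₁ + qₖ₋₂ (with p₋₁=1, p₋₂=0, q₋₁=0, q₋₂=1):
  k=0: a=16, p=16, q=1
  k=1: a=8, p=129, q=8
  k=2: a=2, p=274, q=17

274/17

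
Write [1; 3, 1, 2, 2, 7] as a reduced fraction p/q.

245/193

Using pₖ = aₖpₖ₋₁ + pₖ₋₂ and qₖ = aₖqₖ₋₁ + qₖ₋₂:
  k=0: a=1, p=1, q=1
  k=1: a=3, p=4, q=3
  k=2: a=1, p=5, q=4
  k=3: a=2, p=14, q=11
  k=4: a=2, p=33, q=26
  k=5: a=7, p=245, q=193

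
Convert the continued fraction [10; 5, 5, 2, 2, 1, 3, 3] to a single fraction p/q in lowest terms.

24361/2390

Using pₖ = aₖpₖ₋₁ + pₖ₋₂ and qₖ = aₖqₖ₋₁ + qₖ₋₂:
  k=0: a=10, p=10, q=1
  k=1: a=5, p=51, q=5
  k=2: a=5, p=265, q=26
  k=3: a=2, p=581, q=57
  k=4: a=2, p=1427, q=140
  k=5: a=1, p=2008, q=197
  k=6: a=3, p=7451, q=731
  k=7: a=3, p=24361, q=2390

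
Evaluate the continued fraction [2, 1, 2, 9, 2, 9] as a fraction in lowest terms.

1497/559

Using pₖ = aₖpₖ₋₁ + pₖ₋₂ and qₖ = aₖqₖ₋₁ + qₖ₋₂:
  k=0: a=2, p=2, q=1
  k=1: a=1, p=3, q=1
  k=2: a=2, p=8, q=3
  k=3: a=9, p=75, q=28
  k=4: a=2, p=158, q=59
  k=5: a=9, p=1497, q=559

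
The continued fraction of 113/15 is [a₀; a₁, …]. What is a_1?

1

113 = 7·15 + 8   →  a_0 = 7
15 = 1·8 + 7   →  a_1 = 1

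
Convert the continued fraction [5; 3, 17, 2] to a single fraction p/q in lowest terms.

570/107

Using pₖ = aₖpₖ₋₁ + pₖ₋₂ and qₖ = aₖqₖ₋₁ + qₖ₋₂:
  k=0: a=5, p=5, q=1
  k=1: a=3, p=16, q=3
  k=2: a=17, p=277, q=52
  k=3: a=2, p=570, q=107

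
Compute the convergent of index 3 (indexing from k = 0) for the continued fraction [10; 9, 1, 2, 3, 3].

293/29

Using pₖ = aₖpₖ₋₁ + pₖ₋₂, qₖ = aₖqₖ₋₁ + qₖ₋₂ (with p₋₁=1, p₋₂=0, q₋₁=0, q₋₂=1):
  k=0: a=10, p=10, q=1
  k=1: a=9, p=91, q=9
  k=2: a=1, p=101, q=10
  k=3: a=2, p=293, q=29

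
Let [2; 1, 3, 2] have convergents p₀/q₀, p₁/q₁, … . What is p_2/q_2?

Using pₖ = aₖpₖ₋₁ + pₖ₋₂, qₖ = aₖqₖ₋₁ + qₖ₋₂ (with p₋₁=1, p₋₂=0, q₋₁=0, q₋₂=1):
  k=0: a=2, p=2, q=1
  k=1: a=1, p=3, q=1
  k=2: a=3, p=11, q=4

11/4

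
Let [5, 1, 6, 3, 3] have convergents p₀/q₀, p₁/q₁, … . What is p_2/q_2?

41/7

Using pₖ = aₖpₖ₋₁ + pₖ₋₂, qₖ = aₖqₖ₋₁ + qₖ₋₂ (with p₋₁=1, p₋₂=0, q₋₁=0, q₋₂=1):
  k=0: a=5, p=5, q=1
  k=1: a=1, p=6, q=1
  k=2: a=6, p=41, q=7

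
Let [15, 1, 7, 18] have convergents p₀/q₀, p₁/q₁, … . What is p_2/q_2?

Using pₖ = aₖpₖ₋₁ + pₖ₋₂, qₖ = aₖqₖ₋₁ + qₖ₋₂ (with p₋₁=1, p₋₂=0, q₋₁=0, q₋₂=1):
  k=0: a=15, p=15, q=1
  k=1: a=1, p=16, q=1
  k=2: a=7, p=127, q=8

127/8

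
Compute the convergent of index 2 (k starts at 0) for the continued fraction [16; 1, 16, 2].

288/17

Using pₖ = aₖpₖ₋₁ + pₖ₋₂, qₖ = aₖqₖ₋₁ + qₖ₋₂ (with p₋₁=1, p₋₂=0, q₋₁=0, q₋₂=1):
  k=0: a=16, p=16, q=1
  k=1: a=1, p=17, q=1
  k=2: a=16, p=288, q=17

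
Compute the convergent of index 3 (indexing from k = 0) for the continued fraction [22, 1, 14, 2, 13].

Using pₖ = aₖpₖ₋₁ + pₖ₋₂, qₖ = aₖqₖ₋₁ + qₖ₋₂ (with p₋₁=1, p₋₂=0, q₋₁=0, q₋₂=1):
  k=0: a=22, p=22, q=1
  k=1: a=1, p=23, q=1
  k=2: a=14, p=344, q=15
  k=3: a=2, p=711, q=31

711/31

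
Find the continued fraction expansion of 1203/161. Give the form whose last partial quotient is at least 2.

[7; 2, 8, 2, 4]

1203 = 7×161 + 76
161 = 2×76 + 9
76 = 8×9 + 4
9 = 2×4 + 1
4 = 4×1 + 0  (stop)
So 1203/161 = [7; 2, 8, 2, 4].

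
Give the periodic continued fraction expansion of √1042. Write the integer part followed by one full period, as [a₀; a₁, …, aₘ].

a₀ = ⌊√1042⌋ = 32.
With m₀=0, d₀=1 and mₖ₊₁ = dₖaₖ − mₖ, dₖ₊₁ = (n − mₖ₊₁²)/dₖ, aₖ₊₁ = ⌊(a₀+mₖ₊₁)/dₖ₊₁⌋:
  k=1: m=32, d=18, a=3
  k=2: m=22, d=31, a=1
  k=3: m=9, d=31, a=1
  k=4: m=22, d=18, a=3
  k=5: m=32, d=1, a=64
d=1 and a=2a₀=64 at k=5, so the next step gives (m, d) = (32, 18) again — its k=1 value — and the period has length 5.

[32; 3, 1, 1, 3, 64]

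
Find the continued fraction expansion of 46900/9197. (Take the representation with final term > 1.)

46900 = 5×9197 + 915
9197 = 10×915 + 47
915 = 19×47 + 22
47 = 2×22 + 3
22 = 7×3 + 1
3 = 3×1 + 0  (stop)
So 46900/9197 = [5; 10, 19, 2, 7, 3].

[5; 10, 19, 2, 7, 3]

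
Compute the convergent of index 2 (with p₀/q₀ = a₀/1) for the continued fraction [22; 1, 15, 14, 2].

Using pₖ = aₖpₖ₋₁ + pₖ₋₂, qₖ = aₖqₖ₋₁ + qₖ₋₂ (with p₋₁=1, p₋₂=0, q₋₁=0, q₋₂=1):
  k=0: a=22, p=22, q=1
  k=1: a=1, p=23, q=1
  k=2: a=15, p=367, q=16

367/16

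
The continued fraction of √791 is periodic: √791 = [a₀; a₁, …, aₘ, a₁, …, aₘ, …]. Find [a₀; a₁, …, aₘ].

[28; 8, 56]

a₀ = ⌊√791⌋ = 28.
With m₀=0, d₀=1 and mₖ₊₁ = dₖaₖ − mₖ, dₖ₊₁ = (n − mₖ₊₁²)/dₖ, aₖ₊₁ = ⌊(a₀+mₖ₊₁)/dₖ₊₁⌋:
  k=1: m=28, d=7, a=8
  k=2: m=28, d=1, a=56
d=1 and a=2a₀=56 at k=2, so the next step gives (m, d) = (28, 7) again — its k=1 value — and the period has length 2.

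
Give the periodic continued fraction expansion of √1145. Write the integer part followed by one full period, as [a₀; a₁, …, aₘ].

[33; 1, 5, 5, 1, 66]

a₀ = ⌊√1145⌋ = 33.
With m₀=0, d₀=1 and mₖ₊₁ = dₖaₖ − mₖ, dₖ₊₁ = (n − mₖ₊₁²)/dₖ, aₖ₊₁ = ⌊(a₀+mₖ₊₁)/dₖ₊₁⌋:
  k=1: m=33, d=56, a=1
  k=2: m=23, d=11, a=5
  k=3: m=32, d=11, a=5
  k=4: m=23, d=56, a=1
  k=5: m=33, d=1, a=66
d=1 and a=2a₀=66 at k=5, so the next step gives (m, d) = (33, 56) again — its k=1 value — and the period has length 5.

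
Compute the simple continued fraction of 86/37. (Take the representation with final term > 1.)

[2; 3, 12]

86 = 2×37 + 12
37 = 3×12 + 1
12 = 12×1 + 0  (stop)
So 86/37 = [2; 3, 12].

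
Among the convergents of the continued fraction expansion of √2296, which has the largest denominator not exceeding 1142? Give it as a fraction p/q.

54577/1139

√2296 = [47; 1, 10, 1, 94, …] (period length 4).
Convergents:
  p_0/q_0 = 47/1
  p_1/q_1 = 48/1
  p_2/q_2 = 527/11
  p_3/q_3 = 575/12
  p_4/q_4 = 54577/1139
  p_5/q_5 = 55152/1151
q_4 = 1139 ≤ 1142 < 1151 = q_5, so the answer is 54577/1139.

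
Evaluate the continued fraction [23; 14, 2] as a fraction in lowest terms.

Fold from the inside: start with 2/1.
  14 + 1/2 = 29/2
  23 + 2/29 = 669/29

669/29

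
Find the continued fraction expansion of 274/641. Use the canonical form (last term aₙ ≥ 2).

[0; 2, 2, 1, 17, 1, 1, 2]

274 = 0·641 + 274
641 = 2·274 + 93
274 = 2·93 + 88
93 = 1·88 + 5
88 = 17·5 + 3
5 = 1·3 + 2
3 = 1·2 + 1
2 = 2·1 + 0  (stop)
So 274/641 = [0; 2, 2, 1, 17, 1, 1, 2].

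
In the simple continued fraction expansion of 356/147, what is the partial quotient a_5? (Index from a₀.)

3

356 = 2·147 + 62   →  a_0 = 2
147 = 2·62 + 23   →  a_1 = 2
62 = 2·23 + 16   →  a_2 = 2
23 = 1·16 + 7   →  a_3 = 1
16 = 2·7 + 2   →  a_4 = 2
7 = 3·2 + 1   →  a_5 = 3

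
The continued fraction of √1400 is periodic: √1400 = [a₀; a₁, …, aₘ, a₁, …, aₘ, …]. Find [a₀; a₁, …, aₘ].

a₀ = ⌊√1400⌋ = 37.
With m₀=0, d₀=1 and mₖ₊₁ = dₖaₖ − mₖ, dₖ₊₁ = (n − mₖ₊₁²)/dₖ, aₖ₊₁ = ⌊(a₀+mₖ₊₁)/dₖ₊₁⌋:
  k=1: m=37, d=31, a=2
  k=2: m=25, d=25, a=2
  k=3: m=25, d=31, a=2
  k=4: m=37, d=1, a=74
d=1 and a=2a₀=74 at k=4, so the next step gives (m, d) = (37, 31) again — its k=1 value — and the period has length 4.

[37; 2, 2, 2, 74]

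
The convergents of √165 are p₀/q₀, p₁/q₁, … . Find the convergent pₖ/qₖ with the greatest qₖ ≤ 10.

77/6

√165 = [12; 1, 5, 2, 5, 1, 24, …] (period length 6).
Convergents:
  p_0/q_0 = 12/1
  p_1/q_1 = 13/1
  p_2/q_2 = 77/6
  p_3/q_3 = 167/13
q_2 = 6 ≤ 10 < 13 = q_3, so the answer is 77/6.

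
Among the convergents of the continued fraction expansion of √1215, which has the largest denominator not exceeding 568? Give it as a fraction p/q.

√1215 = [34; 1, 5, 1, 68, …] (period length 4).
Convergents:
  p_0/q_0 = 34/1
  p_1/q_1 = 35/1
  p_2/q_2 = 209/6
  p_3/q_3 = 244/7
  p_4/q_4 = 16801/482
  p_5/q_5 = 17045/489
  p_6/q_6 = 102026/2927
q_5 = 489 ≤ 568 < 2927 = q_6, so the answer is 17045/489.

17045/489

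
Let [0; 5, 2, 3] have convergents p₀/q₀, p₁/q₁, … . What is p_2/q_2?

Using pₖ = aₖpₖ₋₁ + pₖ₋₂, qₖ = aₖqₖ₋₁ + qₖ₋₂ (with p₋₁=1, p₋₂=0, q₋₁=0, q₋₂=1):
  k=0: a=0, p=0, q=1
  k=1: a=5, p=1, q=5
  k=2: a=2, p=2, q=11

2/11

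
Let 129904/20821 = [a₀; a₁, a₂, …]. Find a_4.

10

129904 = 6·20821 + 4978   →  a_0 = 6
20821 = 4·4978 + 909   →  a_1 = 4
4978 = 5·909 + 433   →  a_2 = 5
909 = 2·433 + 43   →  a_3 = 2
433 = 10·43 + 3   →  a_4 = 10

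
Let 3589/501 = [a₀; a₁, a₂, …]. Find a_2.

3589 = 7·501 + 82   →  a_0 = 7
501 = 6·82 + 9   →  a_1 = 6
82 = 9·9 + 1   →  a_2 = 9

9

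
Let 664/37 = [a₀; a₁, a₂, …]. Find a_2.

664 = 17·37 + 35   →  a_0 = 17
37 = 1·35 + 2   →  a_1 = 1
35 = 17·2 + 1   →  a_2 = 17

17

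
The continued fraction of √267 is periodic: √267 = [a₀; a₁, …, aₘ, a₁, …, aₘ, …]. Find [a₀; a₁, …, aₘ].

a₀ = ⌊√267⌋ = 16.

[16; 2, 1, 15, 1, 2, 32]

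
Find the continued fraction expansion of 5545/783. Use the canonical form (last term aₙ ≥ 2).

[7; 12, 4, 3, 1, 3]

5545 = 7*783 + 64
783 = 12*64 + 15
64 = 4*15 + 4
15 = 3*4 + 3
4 = 1*3 + 1
3 = 3*1 + 0  (stop)
So 5545/783 = [7; 12, 4, 3, 1, 3].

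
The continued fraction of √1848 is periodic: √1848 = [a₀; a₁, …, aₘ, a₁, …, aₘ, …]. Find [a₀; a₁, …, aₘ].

[42; 1, 84]

a₀ = ⌊√1848⌋ = 42.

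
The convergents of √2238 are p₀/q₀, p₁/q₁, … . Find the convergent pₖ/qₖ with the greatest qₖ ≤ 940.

√2238 = [47; 3, 3, 1, 30, 1, 3, 3, 94, …] (period length 8).
Convergents:
  p_0/q_0 = 47/1
  p_1/q_1 = 142/3
  p_2/q_2 = 473/10
  p_3/q_3 = 615/13
  p_4/q_4 = 18923/400
  p_5/q_5 = 19538/413
  p_6/q_6 = 77537/1639
q_5 = 413 ≤ 940 < 1639 = q_6, so the answer is 19538/413.

19538/413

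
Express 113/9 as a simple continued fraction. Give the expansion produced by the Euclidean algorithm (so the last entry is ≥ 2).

113 = 12·9 + 5
9 = 1·5 + 4
5 = 1·4 + 1
4 = 4·1 + 0  (stop)
So 113/9 = [12; 1, 1, 4].

[12; 1, 1, 4]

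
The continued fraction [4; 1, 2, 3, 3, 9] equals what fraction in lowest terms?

1442/307

Fold from the inside: start with 9/1.
  3 + 1/9 = 28/9
  3 + 9/28 = 93/28
  2 + 28/93 = 214/93
  1 + 93/214 = 307/214
  4 + 214/307 = 1442/307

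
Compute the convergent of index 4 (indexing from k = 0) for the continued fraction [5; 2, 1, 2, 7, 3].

Using pₖ = aₖpₖ₋₁ + pₖ₋₂, qₖ = aₖqₖ₋₁ + qₖ₋₂ (with p₋₁=1, p₋₂=0, q₋₁=0, q₋₂=1):
  k=0: a=5, p=5, q=1
  k=1: a=2, p=11, q=2
  k=2: a=1, p=16, q=3
  k=3: a=2, p=43, q=8
  k=4: a=7, p=317, q=59

317/59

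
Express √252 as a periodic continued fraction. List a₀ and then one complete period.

a₀ = ⌊√252⌋ = 15.
With m₀=0, d₀=1 and mₖ₊₁ = dₖaₖ − mₖ, dₖ₊₁ = (n − mₖ₊₁²)/dₖ, aₖ₊₁ = ⌊(a₀+mₖ₊₁)/dₖ₊₁⌋:
  k=1: m=15, d=27, a=1
  k=2: m=12, d=4, a=6
  k=3: m=12, d=27, a=1
  k=4: m=15, d=1, a=30
d=1 and a=2a₀=30 at k=4, so the next step gives (m, d) = (15, 27) again — its k=1 value — and the period has length 4.

[15; 1, 6, 1, 30]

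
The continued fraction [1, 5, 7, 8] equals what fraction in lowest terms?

350/293

Fold from the inside: start with 8/1.
  7 + 1/8 = 57/8
  5 + 8/57 = 293/57
  1 + 57/293 = 350/293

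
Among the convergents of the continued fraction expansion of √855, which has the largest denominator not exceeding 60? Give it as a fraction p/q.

√855 = [29; 4, 6, 4, 58, …] (period length 4).
Convergents:
  p_0/q_0 = 29/1
  p_1/q_1 = 117/4
  p_2/q_2 = 731/25
  p_3/q_3 = 3041/104
q_2 = 25 ≤ 60 < 104 = q_3, so the answer is 731/25.

731/25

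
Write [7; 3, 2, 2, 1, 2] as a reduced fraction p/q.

474/65

Using pₖ = aₖpₖ₋₁ + pₖ₋₂ and qₖ = aₖqₖ₋₁ + qₖ₋₂:
  k=0: a=7, p=7, q=1
  k=1: a=3, p=22, q=3
  k=2: a=2, p=51, q=7
  k=3: a=2, p=124, q=17
  k=4: a=1, p=175, q=24
  k=5: a=2, p=474, q=65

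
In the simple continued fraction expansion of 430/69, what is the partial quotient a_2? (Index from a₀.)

430 = 6·69 + 16   →  a_0 = 6
69 = 4·16 + 5   →  a_1 = 4
16 = 3·5 + 1   →  a_2 = 3

3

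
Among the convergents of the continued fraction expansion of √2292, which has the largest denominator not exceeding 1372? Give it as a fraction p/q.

36720/767

√2292 = [47; 1, 6, 1, 94, …] (period length 4).
Convergents:
  p_0/q_0 = 47/1
  p_1/q_1 = 48/1
  p_2/q_2 = 335/7
  p_3/q_3 = 383/8
  p_4/q_4 = 36337/759
  p_5/q_5 = 36720/767
  p_6/q_6 = 256657/5361
q_5 = 767 ≤ 1372 < 5361 = q_6, so the answer is 36720/767.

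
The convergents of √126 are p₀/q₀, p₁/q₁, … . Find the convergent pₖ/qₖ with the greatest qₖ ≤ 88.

449/40

√126 = [11; 4, 2, 4, 22, …] (period length 4).
Convergents:
  p_0/q_0 = 11/1
  p_1/q_1 = 45/4
  p_2/q_2 = 101/9
  p_3/q_3 = 449/40
  p_4/q_4 = 9979/889
q_3 = 40 ≤ 88 < 889 = q_4, so the answer is 449/40.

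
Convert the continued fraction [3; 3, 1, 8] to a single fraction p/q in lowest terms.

Fold from the inside: start with 8/1.
  1 + 1/8 = 9/8
  3 + 8/9 = 35/9
  3 + 9/35 = 114/35

114/35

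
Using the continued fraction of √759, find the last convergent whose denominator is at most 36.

√759 = [27; 1, 1, 4, 1, 1, 54, …] (period length 6).
Convergents:
  p_0/q_0 = 27/1
  p_1/q_1 = 28/1
  p_2/q_2 = 55/2
  p_3/q_3 = 248/9
  p_4/q_4 = 303/11
  p_5/q_5 = 551/20
  p_6/q_6 = 30057/1091
q_5 = 20 ≤ 36 < 1091 = q_6, so the answer is 551/20.

551/20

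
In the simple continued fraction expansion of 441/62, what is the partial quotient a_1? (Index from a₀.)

441 = 7·62 + 7   →  a_0 = 7
62 = 8·7 + 6   →  a_1 = 8

8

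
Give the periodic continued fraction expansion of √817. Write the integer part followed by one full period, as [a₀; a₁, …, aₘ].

[28; 1, 1, 2, 1, 1, 56]

a₀ = ⌊√817⌋ = 28.
With m₀=0, d₀=1 and mₖ₊₁ = dₖaₖ − mₖ, dₖ₊₁ = (n − mₖ₊₁²)/dₖ, aₖ₊₁ = ⌊(a₀+mₖ₊₁)/dₖ₊₁⌋:
  k=1: m=28, d=33, a=1
  k=2: m=5, d=24, a=1
  k=3: m=19, d=19, a=2
  k=4: m=19, d=24, a=1
  k=5: m=5, d=33, a=1
  k=6: m=28, d=1, a=56
d=1 and a=2a₀=56 at k=6, so the next step gives (m, d) = (28, 33) again — its k=1 value — and the period has length 6.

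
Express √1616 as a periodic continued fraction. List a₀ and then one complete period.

[40; 5, 80]

a₀ = ⌊√1616⌋ = 40.
With m₀=0, d₀=1 and mₖ₊₁ = dₖaₖ − mₖ, dₖ₊₁ = (n − mₖ₊₁²)/dₖ, aₖ₊₁ = ⌊(a₀+mₖ₊₁)/dₖ₊₁⌋:
  k=1: m=40, d=16, a=5
  k=2: m=40, d=1, a=80
d=1 and a=2a₀=80 at k=2, so the next step gives (m, d) = (40, 16) again — its k=1 value — and the period has length 2.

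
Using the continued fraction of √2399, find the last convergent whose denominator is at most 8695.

235151/4801

√2399 = [48; 1, 47, 1, 96, …] (period length 4).
Convergents:
  p_0/q_0 = 48/1
  p_1/q_1 = 49/1
  p_2/q_2 = 2351/48
  p_3/q_3 = 2400/49
  p_4/q_4 = 232751/4752
  p_5/q_5 = 235151/4801
  p_6/q_6 = 11284848/230399
q_5 = 4801 ≤ 8695 < 230399 = q_6, so the answer is 235151/4801.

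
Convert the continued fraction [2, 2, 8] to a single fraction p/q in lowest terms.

Fold from the inside: start with 8/1.
  2 + 1/8 = 17/8
  2 + 8/17 = 42/17

42/17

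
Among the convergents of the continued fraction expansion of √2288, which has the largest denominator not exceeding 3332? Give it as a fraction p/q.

137233/2869

√2288 = [47; 1, 4, 1, 94, …] (period length 4).
Convergents:
  p_0/q_0 = 47/1
  p_1/q_1 = 48/1
  p_2/q_2 = 239/5
  p_3/q_3 = 287/6
  p_4/q_4 = 27217/569
  p_5/q_5 = 27504/575
  p_6/q_6 = 137233/2869
  p_7/q_7 = 164737/3444
q_6 = 2869 ≤ 3332 < 3444 = q_7, so the answer is 137233/2869.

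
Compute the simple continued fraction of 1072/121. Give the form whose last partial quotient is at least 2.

[8; 1, 6, 8, 2]

1072 = 8*121 + 104
121 = 1*104 + 17
104 = 6*17 + 2
17 = 8*2 + 1
2 = 2*1 + 0  (stop)
So 1072/121 = [8; 1, 6, 8, 2].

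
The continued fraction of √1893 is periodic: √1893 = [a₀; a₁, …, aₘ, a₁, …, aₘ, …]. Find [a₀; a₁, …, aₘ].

a₀ = ⌊√1893⌋ = 43.
With m₀=0, d₀=1 and mₖ₊₁ = dₖaₖ − mₖ, dₖ₊₁ = (n − mₖ₊₁²)/dₖ, aₖ₊₁ = ⌊(a₀+mₖ₊₁)/dₖ₊₁⌋:
  k=1: m=43, d=44, a=1
  k=2: m=1, d=43, a=1
  k=3: m=42, d=3, a=28
  k=4: m=42, d=43, a=1
  k=5: m=1, d=44, a=1
  k=6: m=43, d=1, a=86
d=1 and a=2a₀=86 at k=6, so the next step gives (m, d) = (43, 44) again — its k=1 value — and the period has length 6.

[43; 1, 1, 28, 1, 1, 86]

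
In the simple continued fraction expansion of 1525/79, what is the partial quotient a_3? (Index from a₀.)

1525 = 19·79 + 24   →  a_0 = 19
79 = 3·24 + 7   →  a_1 = 3
24 = 3·7 + 3   →  a_2 = 3
7 = 2·3 + 1   →  a_3 = 2

2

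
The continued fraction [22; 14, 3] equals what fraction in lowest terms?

Using pₖ = aₖpₖ₋₁ + pₖ₋₂ and qₖ = aₖqₖ₋₁ + qₖ₋₂:
  k=0: a=22, p=22, q=1
  k=1: a=14, p=309, q=14
  k=2: a=3, p=949, q=43

949/43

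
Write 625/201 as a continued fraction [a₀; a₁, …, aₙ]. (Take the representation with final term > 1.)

[3; 9, 7, 3]

625 = 3·201 + 22
201 = 9·22 + 3
22 = 7·3 + 1
3 = 3·1 + 0  (stop)
So 625/201 = [3; 9, 7, 3].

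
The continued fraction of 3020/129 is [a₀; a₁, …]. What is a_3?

3

3020 = 23·129 + 53   →  a_0 = 23
129 = 2·53 + 23   →  a_1 = 2
53 = 2·23 + 7   →  a_2 = 2
23 = 3·7 + 2   →  a_3 = 3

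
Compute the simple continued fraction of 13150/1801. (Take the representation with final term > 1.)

13150 = 7*1801 + 543
1801 = 3*543 + 172
543 = 3*172 + 27
172 = 6*27 + 10
27 = 2*10 + 7
10 = 1*7 + 3
7 = 2*3 + 1
3 = 3*1 + 0  (stop)
So 13150/1801 = [7; 3, 3, 6, 2, 1, 2, 3].

[7; 3, 3, 6, 2, 1, 2, 3]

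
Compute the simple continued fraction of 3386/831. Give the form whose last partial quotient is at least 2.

[4; 13, 2, 2, 12]

3386 = 4·831 + 62
831 = 13·62 + 25
62 = 2·25 + 12
25 = 2·12 + 1
12 = 12·1 + 0  (stop)
So 3386/831 = [4; 13, 2, 2, 12].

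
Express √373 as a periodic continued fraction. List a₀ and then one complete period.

a₀ = ⌊√373⌋ = 19.
With m₀=0, d₀=1 and mₖ₊₁ = dₖaₖ − mₖ, dₖ₊₁ = (n − mₖ₊₁²)/dₖ, aₖ₊₁ = ⌊(a₀+mₖ₊₁)/dₖ₊₁⌋:
  k=1: m=19, d=12, a=3
  k=2: m=17, d=7, a=5
  k=3: m=18, d=7, a=5
  k=4: m=17, d=12, a=3
  k=5: m=19, d=1, a=38
d=1 and a=2a₀=38 at k=5, so the next step gives (m, d) = (19, 12) again — its k=1 value — and the period has length 5.

[19; 3, 5, 5, 3, 38]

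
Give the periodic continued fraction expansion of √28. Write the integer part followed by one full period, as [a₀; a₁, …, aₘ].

a₀ = ⌊√28⌋ = 5.
With m₀=0, d₀=1 and mₖ₊₁ = dₖaₖ − mₖ, dₖ₊₁ = (n − mₖ₊₁²)/dₖ, aₖ₊₁ = ⌊(a₀+mₖ₊₁)/dₖ₊₁⌋:
  k=1: m=5, d=3, a=3
  k=2: m=4, d=4, a=2
  k=3: m=4, d=3, a=3
  k=4: m=5, d=1, a=10
d=1 and a=2a₀=10 at k=4, so the next step gives (m, d) = (5, 3) again — its k=1 value — and the period has length 4.

[5; 3, 2, 3, 10]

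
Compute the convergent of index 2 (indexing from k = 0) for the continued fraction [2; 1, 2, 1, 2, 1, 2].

Using pₖ = aₖpₖ₋₁ + pₖ₋₂, qₖ = aₖqₖ₋₁ + qₖ₋₂ (with p₋₁=1, p₋₂=0, q₋₁=0, q₋₂=1):
  k=0: a=2, p=2, q=1
  k=1: a=1, p=3, q=1
  k=2: a=2, p=8, q=3

8/3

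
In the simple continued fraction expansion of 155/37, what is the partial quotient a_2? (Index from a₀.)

3

155 = 4·37 + 7   →  a_0 = 4
37 = 5·7 + 2   →  a_1 = 5
7 = 3·2 + 1   →  a_2 = 3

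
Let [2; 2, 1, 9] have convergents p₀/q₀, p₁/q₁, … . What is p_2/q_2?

7/3

Using pₖ = aₖpₖ₋₁ + pₖ₋₂, qₖ = aₖqₖ₋₁ + qₖ₋₂ (with p₋₁=1, p₋₂=0, q₋₁=0, q₋₂=1):
  k=0: a=2, p=2, q=1
  k=1: a=2, p=5, q=2
  k=2: a=1, p=7, q=3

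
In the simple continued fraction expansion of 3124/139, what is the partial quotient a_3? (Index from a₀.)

3124 = 22·139 + 66   →  a_0 = 22
139 = 2·66 + 7   →  a_1 = 2
66 = 9·7 + 3   →  a_2 = 9
7 = 2·3 + 1   →  a_3 = 2

2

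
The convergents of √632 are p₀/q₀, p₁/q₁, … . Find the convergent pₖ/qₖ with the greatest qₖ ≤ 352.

√632 = [25; 7, 6, 7, 50, …] (period length 4).
Convergents:
  p_0/q_0 = 25/1
  p_1/q_1 = 176/7
  p_2/q_2 = 1081/43
  p_3/q_3 = 7743/308
  p_4/q_4 = 388231/15443
q_3 = 308 ≤ 352 < 15443 = q_4, so the answer is 7743/308.

7743/308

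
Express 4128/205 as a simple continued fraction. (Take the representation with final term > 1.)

4128 = 20×205 + 28
205 = 7×28 + 9
28 = 3×9 + 1
9 = 9×1 + 0  (stop)
So 4128/205 = [20; 7, 3, 9].

[20; 7, 3, 9]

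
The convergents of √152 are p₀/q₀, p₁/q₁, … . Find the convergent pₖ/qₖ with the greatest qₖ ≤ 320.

√152 = [12; 3, 24, …] (period length 2).
Convergents:
  p_0/q_0 = 12/1
  p_1/q_1 = 37/3
  p_2/q_2 = 900/73
  p_3/q_3 = 2737/222
  p_4/q_4 = 66588/5401
q_3 = 222 ≤ 320 < 5401 = q_4, so the answer is 2737/222.

2737/222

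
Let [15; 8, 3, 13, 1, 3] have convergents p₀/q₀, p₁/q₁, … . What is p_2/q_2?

378/25

Using pₖ = aₖpₖ₋₁ + pₖ₋₂, qₖ = aₖqₖ₋₁ + qₖ₋₂ (with p₋₁=1, p₋₂=0, q₋₁=0, q₋₂=1):
  k=0: a=15, p=15, q=1
  k=1: a=8, p=121, q=8
  k=2: a=3, p=378, q=25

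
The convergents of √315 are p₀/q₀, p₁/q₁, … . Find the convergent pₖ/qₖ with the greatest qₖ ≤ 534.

√315 = [17; 1, 2, 1, 34, …] (period length 4).
Convergents:
  p_0/q_0 = 17/1
  p_1/q_1 = 18/1
  p_2/q_2 = 53/3
  p_3/q_3 = 71/4
  p_4/q_4 = 2467/139
  p_5/q_5 = 2538/143
  p_6/q_6 = 7543/425
  p_7/q_7 = 10081/568
q_6 = 425 ≤ 534 < 568 = q_7, so the answer is 7543/425.

7543/425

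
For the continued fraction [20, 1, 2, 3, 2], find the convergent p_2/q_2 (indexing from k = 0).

Using pₖ = aₖpₖ₋₁ + pₖ₋₂, qₖ = aₖqₖ₋₁ + qₖ₋₂ (with p₋₁=1, p₋₂=0, q₋₁=0, q₋₂=1):
  k=0: a=20, p=20, q=1
  k=1: a=1, p=21, q=1
  k=2: a=2, p=62, q=3

62/3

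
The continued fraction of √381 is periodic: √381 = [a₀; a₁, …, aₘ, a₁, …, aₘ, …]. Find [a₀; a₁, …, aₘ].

[19; 1, 1, 12, 1, 1, 38]

a₀ = ⌊√381⌋ = 19.
With m₀=0, d₀=1 and mₖ₊₁ = dₖaₖ − mₖ, dₖ₊₁ = (n − mₖ₊₁²)/dₖ, aₖ₊₁ = ⌊(a₀+mₖ₊₁)/dₖ₊₁⌋:
  k=1: m=19, d=20, a=1
  k=2: m=1, d=19, a=1
  k=3: m=18, d=3, a=12
  k=4: m=18, d=19, a=1
  k=5: m=1, d=20, a=1
  k=6: m=19, d=1, a=38
d=1 and a=2a₀=38 at k=6, so the next step gives (m, d) = (19, 20) again — its k=1 value — and the period has length 6.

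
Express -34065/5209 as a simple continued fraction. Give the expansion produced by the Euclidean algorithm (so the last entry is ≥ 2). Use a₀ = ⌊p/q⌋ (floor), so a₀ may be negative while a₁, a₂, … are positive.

[-7; 2, 5, 1, 4, 6, 6, 2]

-34065 = -7×5209 + 2398
5209 = 2×2398 + 413
2398 = 5×413 + 333
413 = 1×333 + 80
333 = 4×80 + 13
80 = 6×13 + 2
13 = 6×2 + 1
2 = 2×1 + 0  (stop)
So -34065/5209 = [-7; 2, 5, 1, 4, 6, 6, 2].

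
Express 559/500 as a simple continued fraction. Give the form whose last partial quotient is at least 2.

[1; 8, 2, 9, 3]

559 = 1×500 + 59
500 = 8×59 + 28
59 = 2×28 + 3
28 = 9×3 + 1
3 = 3×1 + 0  (stop)
So 559/500 = [1; 8, 2, 9, 3].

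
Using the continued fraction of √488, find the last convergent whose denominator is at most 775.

√488 = [22; 11, 44, …] (period length 2).
Convergents:
  p_0/q_0 = 22/1
  p_1/q_1 = 243/11
  p_2/q_2 = 10714/485
  p_3/q_3 = 118097/5346
q_2 = 485 ≤ 775 < 5346 = q_3, so the answer is 10714/485.

10714/485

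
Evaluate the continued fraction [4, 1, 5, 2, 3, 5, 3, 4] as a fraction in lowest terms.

Using pₖ = aₖpₖ₋₁ + pₖ₋₂ and qₖ = aₖqₖ₋₁ + qₖ₋₂:
  k=0: a=4, p=4, q=1
  k=1: a=1, p=5, q=1
  k=2: a=5, p=29, q=6
  k=3: a=2, p=63, q=13
  k=4: a=3, p=218, q=45
  k=5: a=5, p=1153, q=238
  k=6: a=3, p=3677, q=759
  k=7: a=4, p=15861, q=3274

15861/3274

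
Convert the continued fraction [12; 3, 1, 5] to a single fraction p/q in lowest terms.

Fold from the inside: start with 5/1.
  1 + 1/5 = 6/5
  3 + 5/6 = 23/6
  12 + 6/23 = 282/23

282/23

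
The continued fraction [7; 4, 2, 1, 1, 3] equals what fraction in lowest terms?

571/79

Using pₖ = aₖpₖ₋₁ + pₖ₋₂ and qₖ = aₖqₖ₋₁ + qₖ₋₂:
  k=0: a=7, p=7, q=1
  k=1: a=4, p=29, q=4
  k=2: a=2, p=65, q=9
  k=3: a=1, p=94, q=13
  k=4: a=1, p=159, q=22
  k=5: a=3, p=571, q=79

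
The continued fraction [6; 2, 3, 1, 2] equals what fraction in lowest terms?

Using pₖ = aₖpₖ₋₁ + pₖ₋₂ and qₖ = aₖqₖ₋₁ + qₖ₋₂:
  k=0: a=6, p=6, q=1
  k=1: a=2, p=13, q=2
  k=2: a=3, p=45, q=7
  k=3: a=1, p=58, q=9
  k=4: a=2, p=161, q=25

161/25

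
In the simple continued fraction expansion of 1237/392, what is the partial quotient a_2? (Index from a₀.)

2

1237 = 3·392 + 61   →  a_0 = 3
392 = 6·61 + 26   →  a_1 = 6
61 = 2·26 + 9   →  a_2 = 2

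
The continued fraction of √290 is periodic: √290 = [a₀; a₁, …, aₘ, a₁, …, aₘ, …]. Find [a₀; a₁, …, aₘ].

[17; 34]

a₀ = ⌊√290⌋ = 17.
With m₀=0, d₀=1 and mₖ₊₁ = dₖaₖ − mₖ, dₖ₊₁ = (n − mₖ₊₁²)/dₖ, aₖ₊₁ = ⌊(a₀+mₖ₊₁)/dₖ₊₁⌋:
  k=1: m=17, d=1, a=34
d=1 and a=2a₀=34 at k=1, so the next step gives (m, d) = (17, 1) again — its k=1 value — and the period has length 1.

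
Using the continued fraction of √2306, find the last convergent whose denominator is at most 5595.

221328/4609

√2306 = [48; 48, 96, …] (period length 2).
Convergents:
  p_0/q_0 = 48/1
  p_1/q_1 = 2305/48
  p_2/q_2 = 221328/4609
  p_3/q_3 = 10626049/221280
q_2 = 4609 ≤ 5595 < 221280 = q_3, so the answer is 221328/4609.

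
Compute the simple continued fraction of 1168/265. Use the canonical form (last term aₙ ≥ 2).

1168 = 4·265 + 108
265 = 2·108 + 49
108 = 2·49 + 10
49 = 4·10 + 9
10 = 1·9 + 1
9 = 9·1 + 0  (stop)
So 1168/265 = [4; 2, 2, 4, 1, 9].

[4; 2, 2, 4, 1, 9]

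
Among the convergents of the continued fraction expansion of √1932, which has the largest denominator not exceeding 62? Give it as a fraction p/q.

967/22

√1932 = [43; 1, 20, 1, 86, …] (period length 4).
Convergents:
  p_0/q_0 = 43/1
  p_1/q_1 = 44/1
  p_2/q_2 = 923/21
  p_3/q_3 = 967/22
  p_4/q_4 = 84085/1913
q_3 = 22 ≤ 62 < 1913 = q_4, so the answer is 967/22.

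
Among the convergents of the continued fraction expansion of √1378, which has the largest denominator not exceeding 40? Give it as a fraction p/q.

1225/33

√1378 = [37; 8, 4, 4, 8, 74, …] (period length 5).
Convergents:
  p_0/q_0 = 37/1
  p_1/q_1 = 297/8
  p_2/q_2 = 1225/33
  p_3/q_3 = 5197/140
q_2 = 33 ≤ 40 < 140 = q_3, so the answer is 1225/33.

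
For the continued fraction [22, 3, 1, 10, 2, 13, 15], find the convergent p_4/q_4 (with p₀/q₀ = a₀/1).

Using pₖ = aₖpₖ₋₁ + pₖ₋₂, qₖ = aₖqₖ₋₁ + qₖ₋₂ (with p₋₁=1, p₋₂=0, q₋₁=0, q₋₂=1):
  k=0: a=22, p=22, q=1
  k=1: a=3, p=67, q=3
  k=2: a=1, p=89, q=4
  k=3: a=10, p=957, q=43
  k=4: a=2, p=2003, q=90

2003/90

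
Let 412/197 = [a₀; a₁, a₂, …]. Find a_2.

1

412 = 2·197 + 18   →  a_0 = 2
197 = 10·18 + 17   →  a_1 = 10
18 = 1·17 + 1   →  a_2 = 1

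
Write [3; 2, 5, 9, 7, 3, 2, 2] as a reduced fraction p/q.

Fold from the inside: start with 2/1.
  2 + 1/2 = 5/2
  3 + 2/5 = 17/5
  7 + 5/17 = 124/17
  9 + 17/124 = 1133/124
  5 + 124/1133 = 5789/1133
  2 + 1133/5789 = 12711/5789
  3 + 5789/12711 = 43922/12711

43922/12711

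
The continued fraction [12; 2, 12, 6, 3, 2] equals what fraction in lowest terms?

13903/1114

Using pₖ = aₖpₖ₋₁ + pₖ₋₂ and qₖ = aₖqₖ₋₁ + qₖ₋₂:
  k=0: a=12, p=12, q=1
  k=1: a=2, p=25, q=2
  k=2: a=12, p=312, q=25
  k=3: a=6, p=1897, q=152
  k=4: a=3, p=6003, q=481
  k=5: a=2, p=13903, q=1114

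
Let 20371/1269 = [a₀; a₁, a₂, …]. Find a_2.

20371 = 16·1269 + 67   →  a_0 = 16
1269 = 18·67 + 63   →  a_1 = 18
67 = 1·63 + 4   →  a_2 = 1

1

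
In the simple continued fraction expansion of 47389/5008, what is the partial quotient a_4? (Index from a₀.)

8

47389 = 9·5008 + 2317   →  a_0 = 9
5008 = 2·2317 + 374   →  a_1 = 2
2317 = 6·374 + 73   →  a_2 = 6
374 = 5·73 + 9   →  a_3 = 5
73 = 8·9 + 1   →  a_4 = 8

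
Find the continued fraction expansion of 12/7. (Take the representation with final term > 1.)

12 = 1*7 + 5
7 = 1*5 + 2
5 = 2*2 + 1
2 = 2*1 + 0  (stop)
So 12/7 = [1; 1, 2, 2].

[1; 1, 2, 2]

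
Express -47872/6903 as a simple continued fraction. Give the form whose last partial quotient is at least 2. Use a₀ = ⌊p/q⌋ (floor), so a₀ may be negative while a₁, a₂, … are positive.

[-7; 15, 2, 1, 2, 18, 3]

-47872 = -7×6903 + 449
6903 = 15×449 + 168
449 = 2×168 + 113
168 = 1×113 + 55
113 = 2×55 + 3
55 = 18×3 + 1
3 = 3×1 + 0  (stop)
So -47872/6903 = [-7; 15, 2, 1, 2, 18, 3].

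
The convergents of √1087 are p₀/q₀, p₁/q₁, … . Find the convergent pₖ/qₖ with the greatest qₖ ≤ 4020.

71775/2177

√1087 = [32; 1, 31, 1, 64, …] (period length 4).
Convergents:
  p_0/q_0 = 32/1
  p_1/q_1 = 33/1
  p_2/q_2 = 1055/32
  p_3/q_3 = 1088/33
  p_4/q_4 = 70687/2144
  p_5/q_5 = 71775/2177
  p_6/q_6 = 2295712/69631
q_5 = 2177 ≤ 4020 < 69631 = q_6, so the answer is 71775/2177.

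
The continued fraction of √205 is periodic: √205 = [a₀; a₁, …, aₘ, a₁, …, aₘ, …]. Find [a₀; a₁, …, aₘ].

a₀ = ⌊√205⌋ = 14.
With m₀=0, d₀=1 and mₖ₊₁ = dₖaₖ − mₖ, dₖ₊₁ = (n − mₖ₊₁²)/dₖ, aₖ₊₁ = ⌊(a₀+mₖ₊₁)/dₖ₊₁⌋:
  k=1: m=14, d=9, a=3
  k=2: m=13, d=4, a=6
  k=3: m=11, d=21, a=1
  k=4: m=10, d=5, a=4
  k=5: m=10, d=21, a=1
  k=6: m=11, d=4, a=6
  k=7: m=13, d=9, a=3
  k=8: m=14, d=1, a=28
d=1 and a=2a₀=28 at k=8, so the next step gives (m, d) = (14, 9) again — its k=1 value — and the period has length 8.

[14; 3, 6, 1, 4, 1, 6, 3, 28]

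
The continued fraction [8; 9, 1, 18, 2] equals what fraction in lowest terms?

Using pₖ = aₖpₖ₋₁ + pₖ₋₂ and qₖ = aₖqₖ₋₁ + qₖ₋₂:
  k=0: a=8, p=8, q=1
  k=1: a=9, p=73, q=9
  k=2: a=1, p=81, q=10
  k=3: a=18, p=1531, q=189
  k=4: a=2, p=3143, q=388

3143/388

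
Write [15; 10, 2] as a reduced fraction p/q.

317/21

Using pₖ = aₖpₖ₋₁ + pₖ₋₂ and qₖ = aₖqₖ₋₁ + qₖ₋₂:
  k=0: a=15, p=15, q=1
  k=1: a=10, p=151, q=10
  k=2: a=2, p=317, q=21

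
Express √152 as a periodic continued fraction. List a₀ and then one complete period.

a₀ = ⌊√152⌋ = 12.

[12; 3, 24]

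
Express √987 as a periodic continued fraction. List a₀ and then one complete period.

[31; 2, 2, 2, 62]

a₀ = ⌊√987⌋ = 31.
With m₀=0, d₀=1 and mₖ₊₁ = dₖaₖ − mₖ, dₖ₊₁ = (n − mₖ₊₁²)/dₖ, aₖ₊₁ = ⌊(a₀+mₖ₊₁)/dₖ₊₁⌋:
  k=1: m=31, d=26, a=2
  k=2: m=21, d=21, a=2
  k=3: m=21, d=26, a=2
  k=4: m=31, d=1, a=62
d=1 and a=2a₀=62 at k=4, so the next step gives (m, d) = (31, 26) again — its k=1 value — and the period has length 4.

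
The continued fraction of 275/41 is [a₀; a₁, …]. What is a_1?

1

275 = 6·41 + 29   →  a_0 = 6
41 = 1·29 + 12   →  a_1 = 1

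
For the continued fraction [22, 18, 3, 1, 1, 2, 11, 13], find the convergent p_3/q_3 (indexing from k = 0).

Using pₖ = aₖpₖ₋₁ + pₖ₋₂, qₖ = aₖqₖ₋₁ + qₖ₋₂ (with p₋₁=1, p₋₂=0, q₋₁=0, q₋₂=1):
  k=0: a=22, p=22, q=1
  k=1: a=18, p=397, q=18
  k=2: a=3, p=1213, q=55
  k=3: a=1, p=1610, q=73

1610/73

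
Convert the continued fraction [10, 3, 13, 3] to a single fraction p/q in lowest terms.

Using pₖ = aₖpₖ₋₁ + pₖ₋₂ and qₖ = aₖqₖ₋₁ + qₖ₋₂:
  k=0: a=10, p=10, q=1
  k=1: a=3, p=31, q=3
  k=2: a=13, p=413, q=40
  k=3: a=3, p=1270, q=123

1270/123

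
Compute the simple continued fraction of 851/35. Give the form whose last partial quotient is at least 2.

[24; 3, 5, 2]

851 = 24*35 + 11
35 = 3*11 + 2
11 = 5*2 + 1
2 = 2*1 + 0  (stop)
So 851/35 = [24; 3, 5, 2].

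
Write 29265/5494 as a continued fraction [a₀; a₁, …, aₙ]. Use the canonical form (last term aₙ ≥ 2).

[5; 3, 16, 2, 7, 3, 2]

29265 = 5×5494 + 1795
5494 = 3×1795 + 109
1795 = 16×109 + 51
109 = 2×51 + 7
51 = 7×7 + 2
7 = 3×2 + 1
2 = 2×1 + 0  (stop)
So 29265/5494 = [5; 3, 16, 2, 7, 3, 2].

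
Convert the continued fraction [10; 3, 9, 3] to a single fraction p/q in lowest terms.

898/87

Fold from the inside: start with 3/1.
  9 + 1/3 = 28/3
  3 + 3/28 = 87/28
  10 + 28/87 = 898/87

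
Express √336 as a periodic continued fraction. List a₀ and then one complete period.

a₀ = ⌊√336⌋ = 18.
With m₀=0, d₀=1 and mₖ₊₁ = dₖaₖ − mₖ, dₖ₊₁ = (n − mₖ₊₁²)/dₖ, aₖ₊₁ = ⌊(a₀+mₖ₊₁)/dₖ₊₁⌋:
  k=1: m=18, d=12, a=3
  k=2: m=18, d=1, a=36
d=1 and a=2a₀=36 at k=2, so the next step gives (m, d) = (18, 12) again — its k=1 value — and the period has length 2.

[18; 3, 36]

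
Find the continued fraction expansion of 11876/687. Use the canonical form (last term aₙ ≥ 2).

11876 = 17*687 + 197
687 = 3*197 + 96
197 = 2*96 + 5
96 = 19*5 + 1
5 = 5*1 + 0  (stop)
So 11876/687 = [17; 3, 2, 19, 5].

[17; 3, 2, 19, 5]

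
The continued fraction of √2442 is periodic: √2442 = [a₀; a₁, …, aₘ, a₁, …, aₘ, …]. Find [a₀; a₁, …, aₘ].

a₀ = ⌊√2442⌋ = 49.
With m₀=0, d₀=1 and mₖ₊₁ = dₖaₖ − mₖ, dₖ₊₁ = (n − mₖ₊₁²)/dₖ, aₖ₊₁ = ⌊(a₀+mₖ₊₁)/dₖ₊₁⌋:
  k=1: m=49, d=41, a=2
  k=2: m=33, d=33, a=2
  k=3: m=33, d=41, a=2
  k=4: m=49, d=1, a=98
d=1 and a=2a₀=98 at k=4, so the next step gives (m, d) = (49, 41) again — its k=1 value — and the period has length 4.

[49; 2, 2, 2, 98]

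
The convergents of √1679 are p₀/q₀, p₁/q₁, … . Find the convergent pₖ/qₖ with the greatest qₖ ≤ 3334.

136039/3320

√1679 = [40; 1, 39, 1, 80, …] (period length 4).
Convergents:
  p_0/q_0 = 40/1
  p_1/q_1 = 41/1
  p_2/q_2 = 1639/40
  p_3/q_3 = 1680/41
  p_4/q_4 = 136039/3320
  p_5/q_5 = 137719/3361
q_4 = 3320 ≤ 3334 < 3361 = q_5, so the answer is 136039/3320.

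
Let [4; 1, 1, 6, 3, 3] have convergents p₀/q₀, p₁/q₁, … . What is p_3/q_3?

59/13

Using pₖ = aₖpₖ₋₁ + pₖ₋₂, qₖ = aₖqₖ₋₁ + qₖ₋₂ (with p₋₁=1, p₋₂=0, q₋₁=0, q₋₂=1):
  k=0: a=4, p=4, q=1
  k=1: a=1, p=5, q=1
  k=2: a=1, p=9, q=2
  k=3: a=6, p=59, q=13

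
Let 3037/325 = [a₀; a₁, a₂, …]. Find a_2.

3037 = 9·325 + 112   →  a_0 = 9
325 = 2·112 + 101   →  a_1 = 2
112 = 1·101 + 11   →  a_2 = 1

1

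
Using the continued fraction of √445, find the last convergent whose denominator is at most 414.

4662/221

√445 = [21; 10, 1, 1, 10, 42, …] (period length 5).
Convergents:
  p_0/q_0 = 21/1
  p_1/q_1 = 211/10
  p_2/q_2 = 232/11
  p_3/q_3 = 443/21
  p_4/q_4 = 4662/221
  p_5/q_5 = 196247/9303
q_4 = 221 ≤ 414 < 9303 = q_5, so the answer is 4662/221.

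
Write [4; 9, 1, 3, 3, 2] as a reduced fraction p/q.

1202/293

Using pₖ = aₖpₖ₋₁ + pₖ₋₂ and qₖ = aₖqₖ₋₁ + qₖ₋₂:
  k=0: a=4, p=4, q=1
  k=1: a=9, p=37, q=9
  k=2: a=1, p=41, q=10
  k=3: a=3, p=160, q=39
  k=4: a=3, p=521, q=127
  k=5: a=2, p=1202, q=293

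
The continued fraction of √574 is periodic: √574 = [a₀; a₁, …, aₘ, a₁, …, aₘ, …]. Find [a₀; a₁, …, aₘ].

a₀ = ⌊√574⌋ = 23.
With m₀=0, d₀=1 and mₖ₊₁ = dₖaₖ − mₖ, dₖ₊₁ = (n − mₖ₊₁²)/dₖ, aₖ₊₁ = ⌊(a₀+mₖ₊₁)/dₖ₊₁⌋:
  k=1: m=23, d=45, a=1
  k=2: m=22, d=2, a=22
  k=3: m=22, d=45, a=1
  k=4: m=23, d=1, a=46
d=1 and a=2a₀=46 at k=4, so the next step gives (m, d) = (23, 45) again — its k=1 value — and the period has length 4.

[23; 1, 22, 1, 46]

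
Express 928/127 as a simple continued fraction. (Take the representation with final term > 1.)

928 = 7×127 + 39
127 = 3×39 + 10
39 = 3×10 + 9
10 = 1×9 + 1
9 = 9×1 + 0  (stop)
So 928/127 = [7; 3, 3, 1, 9].

[7; 3, 3, 1, 9]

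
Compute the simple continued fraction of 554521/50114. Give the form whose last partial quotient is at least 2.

[11; 15, 2, 1, 17, 2, 14, 2]

554521 = 11*50114 + 3267
50114 = 15*3267 + 1109
3267 = 2*1109 + 1049
1109 = 1*1049 + 60
1049 = 17*60 + 29
60 = 2*29 + 2
29 = 14*2 + 1
2 = 2*1 + 0  (stop)
So 554521/50114 = [11; 15, 2, 1, 17, 2, 14, 2].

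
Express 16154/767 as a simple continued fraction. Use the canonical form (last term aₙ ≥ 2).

[21; 16, 3, 7, 2]

16154 = 21*767 + 47
767 = 16*47 + 15
47 = 3*15 + 2
15 = 7*2 + 1
2 = 2*1 + 0  (stop)
So 16154/767 = [21; 16, 3, 7, 2].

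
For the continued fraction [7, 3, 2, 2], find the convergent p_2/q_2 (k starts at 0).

Using pₖ = aₖpₖ₋₁ + pₖ₋₂, qₖ = aₖqₖ₋₁ + qₖ₋₂ (with p₋₁=1, p₋₂=0, q₋₁=0, q₋₂=1):
  k=0: a=7, p=7, q=1
  k=1: a=3, p=22, q=3
  k=2: a=2, p=51, q=7

51/7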